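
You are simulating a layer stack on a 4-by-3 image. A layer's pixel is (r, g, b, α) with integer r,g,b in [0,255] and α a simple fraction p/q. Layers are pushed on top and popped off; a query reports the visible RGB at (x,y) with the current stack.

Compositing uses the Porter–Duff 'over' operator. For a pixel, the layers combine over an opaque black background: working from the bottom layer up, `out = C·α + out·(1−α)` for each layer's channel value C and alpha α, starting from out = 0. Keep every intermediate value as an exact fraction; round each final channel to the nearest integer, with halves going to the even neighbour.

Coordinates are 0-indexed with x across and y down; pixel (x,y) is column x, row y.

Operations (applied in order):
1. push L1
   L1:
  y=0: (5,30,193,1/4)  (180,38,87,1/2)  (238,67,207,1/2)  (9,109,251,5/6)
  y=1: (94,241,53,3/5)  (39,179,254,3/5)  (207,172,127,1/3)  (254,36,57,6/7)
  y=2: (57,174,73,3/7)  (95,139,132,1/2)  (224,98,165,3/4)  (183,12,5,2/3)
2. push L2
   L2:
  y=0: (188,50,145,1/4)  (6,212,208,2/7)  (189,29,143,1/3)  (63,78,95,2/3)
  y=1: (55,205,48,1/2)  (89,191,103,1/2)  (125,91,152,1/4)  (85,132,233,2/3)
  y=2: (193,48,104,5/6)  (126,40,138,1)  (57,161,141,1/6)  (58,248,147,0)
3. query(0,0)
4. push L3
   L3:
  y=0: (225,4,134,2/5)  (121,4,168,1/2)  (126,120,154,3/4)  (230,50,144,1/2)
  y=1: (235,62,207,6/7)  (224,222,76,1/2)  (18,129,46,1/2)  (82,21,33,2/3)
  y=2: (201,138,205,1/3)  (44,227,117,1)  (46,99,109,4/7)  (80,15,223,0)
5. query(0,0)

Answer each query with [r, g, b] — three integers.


query (0,0) [L1,L2] — begin 0,0,0
after L1 α=1/4: [5/4, 15/2, 193/4]
after L2 α=1/4: [767/16, 145/8, 1159/16]
= [48, 18, 72]

query (0,0) [L1,L2,L3] — begin 0,0,0
after L1 α=1/4: [5/4, 15/2, 193/4]
after L2 α=1/4: [767/16, 145/8, 1159/16]
after L3 α=2/5: [9501/80, 499/40, 1553/16]
rounded: [119, 12, 97]


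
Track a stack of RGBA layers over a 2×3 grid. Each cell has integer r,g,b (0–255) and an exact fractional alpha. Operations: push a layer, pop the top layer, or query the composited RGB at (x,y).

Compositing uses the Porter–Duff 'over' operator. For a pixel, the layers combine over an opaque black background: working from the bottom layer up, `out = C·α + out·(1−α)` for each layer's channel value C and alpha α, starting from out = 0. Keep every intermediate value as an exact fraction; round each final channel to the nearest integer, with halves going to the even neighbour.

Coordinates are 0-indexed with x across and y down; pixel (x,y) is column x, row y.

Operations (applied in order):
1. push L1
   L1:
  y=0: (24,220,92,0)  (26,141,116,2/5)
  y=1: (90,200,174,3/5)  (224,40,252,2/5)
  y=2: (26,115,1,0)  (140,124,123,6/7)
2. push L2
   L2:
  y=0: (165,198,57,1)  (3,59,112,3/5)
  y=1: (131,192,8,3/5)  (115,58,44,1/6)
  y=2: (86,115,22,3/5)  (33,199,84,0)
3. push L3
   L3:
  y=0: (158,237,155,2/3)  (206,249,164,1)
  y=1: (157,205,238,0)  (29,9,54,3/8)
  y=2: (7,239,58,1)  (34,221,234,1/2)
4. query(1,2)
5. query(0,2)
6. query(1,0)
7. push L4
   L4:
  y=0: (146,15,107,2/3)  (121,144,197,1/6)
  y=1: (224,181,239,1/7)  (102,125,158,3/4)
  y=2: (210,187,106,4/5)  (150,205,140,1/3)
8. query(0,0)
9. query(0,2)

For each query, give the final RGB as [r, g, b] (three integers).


query (1,2) [L1,L2,L3] — begin 0,0,0
L1 α=6/7: [120, 744/7, 738/7]
L2 α=0: [120, 744/7, 738/7]
L3 α=1/2: [77, 2291/14, 1188/7]
rounded: [77, 164, 170]

at x=0,y=2 over L1,L2,L3:
+L1 (α=0) → [0, 0, 0]
+L2 (α=3/5) → [258/5, 69, 66/5]
+L3 (α=1) → [7, 239, 58]
rounded: [7, 239, 58]

(1,0) stack=L1,L2,L3; from [0,0,0]:
L1 α=2/5: [52/5, 282/5, 232/5]
L2 α=3/5: [149/25, 1449/25, 2144/25]
L3 α=1: [206, 249, 164]
rounded: [206, 249, 164]

at x=0,y=0 over L1,L2,L3,L4:
+L1 (α=0) → [0, 0, 0]
+L2 (α=1) → [165, 198, 57]
+L3 (α=2/3) → [481/3, 224, 367/3]
+L4 (α=2/3) → [1357/9, 254/3, 1009/9]
= [151, 85, 112]

at x=0,y=2 over L1,L2,L3,L4:
+L1 (α=0) → [0, 0, 0]
+L2 (α=3/5) → [258/5, 69, 66/5]
+L3 (α=1) → [7, 239, 58]
+L4 (α=4/5) → [847/5, 987/5, 482/5]
→ [169, 197, 96]


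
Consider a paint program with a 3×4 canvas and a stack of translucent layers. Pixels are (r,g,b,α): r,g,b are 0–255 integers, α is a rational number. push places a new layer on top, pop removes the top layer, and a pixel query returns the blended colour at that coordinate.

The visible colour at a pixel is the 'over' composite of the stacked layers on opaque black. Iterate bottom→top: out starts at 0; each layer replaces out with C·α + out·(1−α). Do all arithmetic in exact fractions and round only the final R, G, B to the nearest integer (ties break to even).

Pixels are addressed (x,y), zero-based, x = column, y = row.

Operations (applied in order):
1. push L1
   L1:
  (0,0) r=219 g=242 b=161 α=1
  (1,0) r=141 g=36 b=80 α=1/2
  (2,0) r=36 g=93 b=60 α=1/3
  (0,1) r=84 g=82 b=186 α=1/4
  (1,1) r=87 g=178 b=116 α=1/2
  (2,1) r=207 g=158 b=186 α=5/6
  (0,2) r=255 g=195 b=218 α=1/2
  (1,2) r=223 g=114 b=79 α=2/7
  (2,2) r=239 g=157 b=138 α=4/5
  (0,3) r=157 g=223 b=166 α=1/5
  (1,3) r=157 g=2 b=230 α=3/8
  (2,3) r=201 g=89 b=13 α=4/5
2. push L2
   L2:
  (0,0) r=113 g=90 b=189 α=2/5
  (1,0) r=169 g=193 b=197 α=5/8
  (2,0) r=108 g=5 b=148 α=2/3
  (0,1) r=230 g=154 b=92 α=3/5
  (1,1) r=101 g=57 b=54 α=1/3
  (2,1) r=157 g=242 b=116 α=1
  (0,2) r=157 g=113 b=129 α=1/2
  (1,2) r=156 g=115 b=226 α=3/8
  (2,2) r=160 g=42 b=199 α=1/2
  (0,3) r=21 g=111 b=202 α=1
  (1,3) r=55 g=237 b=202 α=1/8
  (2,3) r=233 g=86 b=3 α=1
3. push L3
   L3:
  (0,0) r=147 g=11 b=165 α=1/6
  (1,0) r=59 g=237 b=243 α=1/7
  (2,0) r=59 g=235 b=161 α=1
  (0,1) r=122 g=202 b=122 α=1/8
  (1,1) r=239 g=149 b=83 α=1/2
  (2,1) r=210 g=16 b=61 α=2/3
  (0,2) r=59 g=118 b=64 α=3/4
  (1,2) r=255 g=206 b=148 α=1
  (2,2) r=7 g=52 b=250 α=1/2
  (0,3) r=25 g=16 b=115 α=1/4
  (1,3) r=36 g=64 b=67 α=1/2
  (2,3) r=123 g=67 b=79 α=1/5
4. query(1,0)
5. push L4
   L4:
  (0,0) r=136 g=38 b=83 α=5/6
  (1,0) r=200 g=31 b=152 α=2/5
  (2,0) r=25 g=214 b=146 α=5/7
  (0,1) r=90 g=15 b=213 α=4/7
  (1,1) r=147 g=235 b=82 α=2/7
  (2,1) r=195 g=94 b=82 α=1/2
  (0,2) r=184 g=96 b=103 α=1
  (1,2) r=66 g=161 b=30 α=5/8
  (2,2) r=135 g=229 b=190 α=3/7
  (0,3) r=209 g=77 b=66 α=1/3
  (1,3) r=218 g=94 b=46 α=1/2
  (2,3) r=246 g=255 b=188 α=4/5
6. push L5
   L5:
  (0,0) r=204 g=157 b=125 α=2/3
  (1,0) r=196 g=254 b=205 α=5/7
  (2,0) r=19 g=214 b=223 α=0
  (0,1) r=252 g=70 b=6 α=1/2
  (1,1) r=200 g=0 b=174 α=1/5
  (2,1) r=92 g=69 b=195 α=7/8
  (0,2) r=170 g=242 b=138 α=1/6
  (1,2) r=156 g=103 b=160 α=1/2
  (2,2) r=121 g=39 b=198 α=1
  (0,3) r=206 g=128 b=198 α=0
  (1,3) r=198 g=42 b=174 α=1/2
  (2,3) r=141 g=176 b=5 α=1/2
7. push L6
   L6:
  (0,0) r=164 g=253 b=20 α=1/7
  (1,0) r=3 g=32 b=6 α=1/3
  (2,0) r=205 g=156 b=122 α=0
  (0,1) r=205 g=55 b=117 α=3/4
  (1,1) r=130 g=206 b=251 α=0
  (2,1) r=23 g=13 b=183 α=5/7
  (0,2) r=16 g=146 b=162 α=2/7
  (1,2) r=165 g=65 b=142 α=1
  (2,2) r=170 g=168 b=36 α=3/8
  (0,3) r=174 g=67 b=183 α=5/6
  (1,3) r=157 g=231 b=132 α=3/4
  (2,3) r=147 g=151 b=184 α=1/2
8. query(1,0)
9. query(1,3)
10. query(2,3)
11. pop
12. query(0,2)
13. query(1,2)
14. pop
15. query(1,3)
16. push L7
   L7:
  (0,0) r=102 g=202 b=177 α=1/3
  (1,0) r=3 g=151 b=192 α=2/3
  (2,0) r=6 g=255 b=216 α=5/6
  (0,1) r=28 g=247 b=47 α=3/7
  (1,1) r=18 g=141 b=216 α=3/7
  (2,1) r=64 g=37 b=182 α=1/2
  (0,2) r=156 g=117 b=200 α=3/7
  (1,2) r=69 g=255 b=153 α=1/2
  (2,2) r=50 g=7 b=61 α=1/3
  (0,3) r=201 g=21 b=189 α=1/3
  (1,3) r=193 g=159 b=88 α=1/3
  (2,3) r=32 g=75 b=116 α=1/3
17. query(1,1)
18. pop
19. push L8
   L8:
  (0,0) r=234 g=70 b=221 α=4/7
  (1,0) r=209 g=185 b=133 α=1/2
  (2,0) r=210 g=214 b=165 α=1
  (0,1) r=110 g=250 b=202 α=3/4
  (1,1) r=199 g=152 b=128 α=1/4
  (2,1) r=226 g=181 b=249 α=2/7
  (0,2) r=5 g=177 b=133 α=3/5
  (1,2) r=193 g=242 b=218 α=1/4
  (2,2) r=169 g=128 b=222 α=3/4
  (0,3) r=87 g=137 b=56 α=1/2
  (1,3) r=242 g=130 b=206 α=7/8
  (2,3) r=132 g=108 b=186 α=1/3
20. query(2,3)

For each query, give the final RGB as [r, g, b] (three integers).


(1,0) stack=L1,L2,L3; from [0,0,0]:
after L1 α=1/2: [141/2, 18, 40]
after L2 α=5/8: [2113/16, 1019/8, 1105/8]
after L3 α=1/7: [973/8, 4005/28, 4287/28]
→ [122, 143, 153]

(1,0) stack=L1,L2,L3,L4,L5,L6; from [0,0,0]:
L1 α=1/2: [141/2, 18, 40]
L2 α=5/8: [2113/16, 1019/8, 1105/8]
L3 α=1/7: [973/8, 4005/28, 4287/28]
L4 α=2/5: [6119/40, 13751/140, 21373/140]
L5 α=5/7: [25719/140, 102651/490, 93123/490]
L6 α=1/3: [8643/70, 110491/735, 31531/245]
= [123, 150, 129]

query (1,3) [L1,L2,L3,L4,L5,L6] — begin 0,0,0
+L1 (α=3/8) → [471/8, 3/4, 345/4]
+L2 (α=1/8) → [3737/64, 969/32, 3223/32]
+L3 (α=1/2) → [6041/128, 3017/64, 5367/64]
+L4 (α=1/2) → [33945/256, 9033/128, 8311/128]
+L5 (α=1/2) → [84633/512, 14409/256, 30583/256]
+L6 (α=3/4) → [325785/2048, 191817/1024, 131959/1024]
→ [159, 187, 129]

(2,3) stack=L1,L2,L3,L4,L5,L6; from [0,0,0]:
L1 α=4/5: [804/5, 356/5, 52/5]
L2 α=1: [233, 86, 3]
L3 α=1/5: [211, 411/5, 91/5]
L4 α=4/5: [239, 5511/25, 3851/25]
L5 α=1/2: [190, 9911/50, 1988/25]
L6 α=1/2: [337/2, 17461/100, 3294/25]
→ [168, 175, 132]

(0,2) stack=L1,L2,L3,L4,L5; from [0,0,0]:
L1 α=1/2: [255/2, 195/2, 109]
L2 α=1/2: [569/4, 421/4, 119]
L3 α=3/4: [1277/16, 1837/16, 311/4]
L4 α=1: [184, 96, 103]
L5 α=1/6: [545/3, 361/3, 653/6]
= [182, 120, 109]

query (1,2) [L1,L2,L3,L4,L5] — begin 0,0,0
L1 α=2/7: [446/7, 228/7, 158/7]
L2 α=3/8: [2753/28, 3555/56, 692/7]
L3 α=1: [255, 206, 148]
L4 α=5/8: [1095/8, 1423/8, 297/4]
L5 α=1/2: [2343/16, 2247/16, 937/8]
rounded: [146, 140, 117]

(1,3) stack=L1,L2,L3,L4; from [0,0,0]:
after L1 α=3/8: [471/8, 3/4, 345/4]
after L2 α=1/8: [3737/64, 969/32, 3223/32]
after L3 α=1/2: [6041/128, 3017/64, 5367/64]
after L4 α=1/2: [33945/256, 9033/128, 8311/128]
rounded: [133, 71, 65]

query (1,1) [L1,L2,L3,L4,L7] — begin 0,0,0
L1 α=1/2: [87/2, 89, 58]
L2 α=1/3: [188/3, 235/3, 170/3]
L3 α=1/2: [905/6, 341/3, 419/6]
L4 α=2/7: [6289/42, 445/3, 3079/42]
L7 α=3/7: [13712/147, 3049/21, 19766/147]
rounded: [93, 145, 134]

query (2,3) [L1,L2,L3,L4,L8] — begin 0,0,0
L1 α=4/5: [804/5, 356/5, 52/5]
L2 α=1: [233, 86, 3]
L3 α=1/5: [211, 411/5, 91/5]
L4 α=4/5: [239, 5511/25, 3851/25]
L8 α=1/3: [610/3, 4574/25, 12352/75]
→ [203, 183, 165]


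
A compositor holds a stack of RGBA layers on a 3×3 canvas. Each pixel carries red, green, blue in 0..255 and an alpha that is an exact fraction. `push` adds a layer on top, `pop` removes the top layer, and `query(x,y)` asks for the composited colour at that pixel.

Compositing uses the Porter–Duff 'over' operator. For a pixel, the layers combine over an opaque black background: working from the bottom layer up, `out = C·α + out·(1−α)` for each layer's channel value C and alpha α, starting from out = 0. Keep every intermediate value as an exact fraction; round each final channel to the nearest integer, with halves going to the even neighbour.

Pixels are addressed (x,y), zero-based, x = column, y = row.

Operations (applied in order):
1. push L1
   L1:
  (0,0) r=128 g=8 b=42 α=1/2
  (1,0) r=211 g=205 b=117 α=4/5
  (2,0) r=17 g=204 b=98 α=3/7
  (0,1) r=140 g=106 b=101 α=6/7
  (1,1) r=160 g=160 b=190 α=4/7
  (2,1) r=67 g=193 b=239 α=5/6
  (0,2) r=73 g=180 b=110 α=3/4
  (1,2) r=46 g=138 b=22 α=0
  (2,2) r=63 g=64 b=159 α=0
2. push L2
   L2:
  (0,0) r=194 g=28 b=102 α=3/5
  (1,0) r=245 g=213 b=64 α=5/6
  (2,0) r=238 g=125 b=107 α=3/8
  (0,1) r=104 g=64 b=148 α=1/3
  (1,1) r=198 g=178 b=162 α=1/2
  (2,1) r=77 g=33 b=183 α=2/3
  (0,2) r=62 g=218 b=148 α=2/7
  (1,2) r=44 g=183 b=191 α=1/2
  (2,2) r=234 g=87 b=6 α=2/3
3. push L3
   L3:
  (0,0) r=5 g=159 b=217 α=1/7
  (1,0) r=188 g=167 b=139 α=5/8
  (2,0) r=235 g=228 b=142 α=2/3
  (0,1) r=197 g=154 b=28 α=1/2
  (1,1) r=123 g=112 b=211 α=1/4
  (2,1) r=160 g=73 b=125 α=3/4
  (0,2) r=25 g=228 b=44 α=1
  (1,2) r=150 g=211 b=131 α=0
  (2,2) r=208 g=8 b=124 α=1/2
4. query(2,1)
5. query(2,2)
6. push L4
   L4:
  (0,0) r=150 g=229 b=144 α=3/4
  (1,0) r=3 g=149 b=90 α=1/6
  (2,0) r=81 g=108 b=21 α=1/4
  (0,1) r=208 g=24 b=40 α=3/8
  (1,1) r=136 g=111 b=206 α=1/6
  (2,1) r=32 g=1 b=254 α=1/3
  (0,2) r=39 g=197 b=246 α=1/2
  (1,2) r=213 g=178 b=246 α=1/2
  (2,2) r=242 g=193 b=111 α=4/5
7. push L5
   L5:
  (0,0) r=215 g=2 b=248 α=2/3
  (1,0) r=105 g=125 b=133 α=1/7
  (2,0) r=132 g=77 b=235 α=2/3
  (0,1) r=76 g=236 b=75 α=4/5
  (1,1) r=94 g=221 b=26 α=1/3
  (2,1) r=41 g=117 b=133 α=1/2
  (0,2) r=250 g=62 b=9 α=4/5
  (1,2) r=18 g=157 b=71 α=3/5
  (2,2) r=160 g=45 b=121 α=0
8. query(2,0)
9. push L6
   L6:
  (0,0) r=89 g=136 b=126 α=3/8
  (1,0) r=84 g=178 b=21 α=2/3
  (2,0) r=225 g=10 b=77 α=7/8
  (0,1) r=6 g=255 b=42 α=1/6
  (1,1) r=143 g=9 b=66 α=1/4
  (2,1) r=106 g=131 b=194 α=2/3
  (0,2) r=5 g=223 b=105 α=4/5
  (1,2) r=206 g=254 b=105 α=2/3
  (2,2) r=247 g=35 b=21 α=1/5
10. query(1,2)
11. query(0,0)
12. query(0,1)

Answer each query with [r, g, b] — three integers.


at x=2,y=1 over L1,L2,L3:
after L1 α=5/6: [335/6, 965/6, 1195/6]
after L2 α=2/3: [1259/18, 1361/18, 3391/18]
after L3 α=3/4: [9899/72, 5303/72, 10141/72]
rounded: [137, 74, 141]

at x=2,y=2 over L1,L2,L3:
after L1 α=0: [0, 0, 0]
after L2 α=2/3: [156, 58, 4]
after L3 α=1/2: [182, 33, 64]
→ [182, 33, 64]

query (2,0) [L1,L2,L3,L4,L5] — begin 0,0,0
after L1 α=3/7: [51/7, 612/7, 42]
after L2 α=3/8: [5253/56, 5685/56, 531/8]
after L3 α=2/3: [31573/168, 10407/56, 2803/24]
after L4 α=1/4: [36109/224, 37269/224, 2971/32]
after L5 α=2/3: [95245/672, 71765/672, 18011/96]
= [142, 107, 188]

at x=1,y=2 over L1,L2,L3,L4,L5,L6:
+L1 (α=0) → [0, 0, 0]
+L2 (α=1/2) → [22, 183/2, 191/2]
+L3 (α=0) → [22, 183/2, 191/2]
+L4 (α=1/2) → [235/2, 539/4, 683/4]
+L5 (α=3/5) → [289/5, 1481/10, 1109/10]
+L6 (α=2/3) → [783/5, 2187/10, 3209/30]
→ [157, 219, 107]

query (0,0) [L1,L2,L3,L4,L5,L6] — begin 0,0,0
+L1 (α=1/2) → [64, 4, 21]
+L2 (α=3/5) → [142, 92/5, 348/5]
+L3 (α=1/7) → [857/7, 1347/35, 3173/35]
+L4 (α=3/4) → [4007/28, 6348/35, 18293/140]
+L5 (α=2/3) → [5349/28, 6488/105, 87733/420]
+L6 (α=3/8) → [34221/224, 1882/21, 119485/672]
rounded: [153, 90, 178]

at x=0,y=1 over L1,L2,L3,L4,L5,L6:
after L1 α=6/7: [120, 636/7, 606/7]
after L2 α=1/3: [344/3, 1720/21, 2248/21]
after L3 α=1/2: [935/6, 2477/21, 1418/21]
after L4 α=3/8: [8419/48, 13897/168, 4805/84]
after L5 α=4/5: [23011/240, 172489/840, 6001/84]
after L6 α=1/6: [23299/288, 215329/1008, 33533/504]
→ [81, 214, 67]


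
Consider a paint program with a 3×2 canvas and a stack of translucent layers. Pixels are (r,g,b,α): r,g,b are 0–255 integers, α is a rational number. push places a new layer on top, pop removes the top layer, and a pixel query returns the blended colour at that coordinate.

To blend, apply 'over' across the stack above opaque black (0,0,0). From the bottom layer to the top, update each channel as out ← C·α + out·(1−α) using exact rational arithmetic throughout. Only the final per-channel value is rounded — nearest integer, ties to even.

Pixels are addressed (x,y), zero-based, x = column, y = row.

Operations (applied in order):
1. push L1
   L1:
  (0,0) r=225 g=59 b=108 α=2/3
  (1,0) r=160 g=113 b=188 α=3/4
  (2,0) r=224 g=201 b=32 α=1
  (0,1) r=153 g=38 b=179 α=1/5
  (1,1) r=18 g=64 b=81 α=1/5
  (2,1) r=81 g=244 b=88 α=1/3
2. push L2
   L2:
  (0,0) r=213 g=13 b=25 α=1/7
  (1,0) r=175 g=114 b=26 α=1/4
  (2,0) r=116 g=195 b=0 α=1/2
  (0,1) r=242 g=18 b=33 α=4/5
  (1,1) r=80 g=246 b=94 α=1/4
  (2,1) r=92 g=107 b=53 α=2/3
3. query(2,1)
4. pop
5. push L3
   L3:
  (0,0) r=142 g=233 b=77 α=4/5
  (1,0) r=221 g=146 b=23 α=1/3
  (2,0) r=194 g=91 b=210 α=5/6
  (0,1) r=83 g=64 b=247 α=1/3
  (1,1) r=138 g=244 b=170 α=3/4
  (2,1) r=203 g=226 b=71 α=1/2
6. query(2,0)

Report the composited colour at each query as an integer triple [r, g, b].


query (2,1) [L1,L2] — begin 0,0,0
L1 α=1/3: [27, 244/3, 88/3]
L2 α=2/3: [211/3, 886/9, 406/9]
rounded: [70, 98, 45]

(2,0) stack=L1,L3; from [0,0,0]:
after L1 α=1: [224, 201, 32]
after L3 α=5/6: [199, 328/3, 541/3]
rounded: [199, 109, 180]


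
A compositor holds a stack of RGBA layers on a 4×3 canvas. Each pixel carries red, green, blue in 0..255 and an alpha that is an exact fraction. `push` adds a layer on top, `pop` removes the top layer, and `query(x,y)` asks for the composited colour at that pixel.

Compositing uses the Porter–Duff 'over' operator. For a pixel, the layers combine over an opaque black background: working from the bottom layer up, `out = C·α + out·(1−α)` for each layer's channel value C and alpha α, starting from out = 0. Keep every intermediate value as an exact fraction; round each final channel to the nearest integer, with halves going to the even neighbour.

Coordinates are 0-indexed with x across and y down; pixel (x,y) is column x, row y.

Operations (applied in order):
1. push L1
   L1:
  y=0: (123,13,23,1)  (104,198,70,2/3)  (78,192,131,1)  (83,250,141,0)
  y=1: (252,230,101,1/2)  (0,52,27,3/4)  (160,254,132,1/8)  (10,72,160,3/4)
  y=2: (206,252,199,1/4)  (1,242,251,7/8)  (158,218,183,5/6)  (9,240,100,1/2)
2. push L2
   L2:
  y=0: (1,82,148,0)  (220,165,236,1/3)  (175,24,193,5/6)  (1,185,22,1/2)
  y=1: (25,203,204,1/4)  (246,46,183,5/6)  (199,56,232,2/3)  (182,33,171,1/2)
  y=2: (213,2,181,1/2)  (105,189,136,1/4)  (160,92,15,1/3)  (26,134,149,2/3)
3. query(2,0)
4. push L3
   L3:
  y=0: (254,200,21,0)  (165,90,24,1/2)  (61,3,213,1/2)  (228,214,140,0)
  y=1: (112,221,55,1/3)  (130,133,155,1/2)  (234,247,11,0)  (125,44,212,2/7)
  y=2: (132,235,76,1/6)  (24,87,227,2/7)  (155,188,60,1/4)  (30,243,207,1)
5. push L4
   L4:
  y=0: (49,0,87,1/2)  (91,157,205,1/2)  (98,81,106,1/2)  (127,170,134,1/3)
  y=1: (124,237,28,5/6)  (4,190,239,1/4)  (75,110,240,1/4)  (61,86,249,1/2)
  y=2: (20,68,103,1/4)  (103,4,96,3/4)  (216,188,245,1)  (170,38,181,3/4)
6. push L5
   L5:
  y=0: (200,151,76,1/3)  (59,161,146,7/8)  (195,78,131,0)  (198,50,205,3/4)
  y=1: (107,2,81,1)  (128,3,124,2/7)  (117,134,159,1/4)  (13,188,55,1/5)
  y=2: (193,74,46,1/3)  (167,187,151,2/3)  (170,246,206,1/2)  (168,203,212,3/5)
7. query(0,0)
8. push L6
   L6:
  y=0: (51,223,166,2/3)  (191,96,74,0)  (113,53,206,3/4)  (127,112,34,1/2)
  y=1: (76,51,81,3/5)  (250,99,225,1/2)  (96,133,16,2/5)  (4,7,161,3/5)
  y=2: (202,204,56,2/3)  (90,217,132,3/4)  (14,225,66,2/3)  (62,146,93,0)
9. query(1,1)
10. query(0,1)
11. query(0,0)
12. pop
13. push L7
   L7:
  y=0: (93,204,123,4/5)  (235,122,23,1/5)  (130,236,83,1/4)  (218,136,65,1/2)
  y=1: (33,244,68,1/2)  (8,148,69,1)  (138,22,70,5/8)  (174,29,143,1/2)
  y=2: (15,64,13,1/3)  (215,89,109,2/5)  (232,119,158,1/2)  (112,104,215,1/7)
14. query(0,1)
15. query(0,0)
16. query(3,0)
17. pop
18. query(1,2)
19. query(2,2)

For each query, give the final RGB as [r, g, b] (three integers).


at x=2,y=0 over L1,L2:
after L1 α=1: [78, 192, 131]
after L2 α=5/6: [953/6, 52, 548/3]
= [159, 52, 183]

(0,0) stack=L1,L2,L3,L4,L5; from [0,0,0]:
+L1 (α=1) → [123, 13, 23]
+L2 (α=0) → [123, 13, 23]
+L3 (α=0) → [123, 13, 23]
+L4 (α=1/2) → [86, 13/2, 55]
+L5 (α=1/3) → [124, 164/3, 62]
→ [124, 55, 62]

at x=1,y=1 over L1,L2,L3,L4,L5,L6:
after L1 α=3/4: [0, 39, 81/4]
after L2 α=5/6: [205, 269/6, 1247/8]
after L3 α=1/2: [335/2, 1067/12, 2487/16]
after L4 α=1/4: [1013/8, 1827/16, 11285/64]
after L5 α=2/7: [7113/56, 9231/112, 72297/448]
after L6 α=1/2: [21113/112, 20319/224, 173097/896]
rounded: [189, 91, 193]

(0,1) stack=L1,L2,L3,L4,L5,L6; from [0,0,0]:
+L1 (α=1/2) → [126, 115, 101/2]
+L2 (α=1/4) → [403/4, 137, 711/8]
+L3 (α=1/3) → [209/2, 165, 931/12]
+L4 (α=5/6) → [483/4, 225, 2611/72]
+L5 (α=1) → [107, 2, 81]
+L6 (α=3/5) → [442/5, 157/5, 81]
rounded: [88, 31, 81]

(0,0) stack=L1,L2,L3,L4,L5,L6; from [0,0,0]:
after L1 α=1: [123, 13, 23]
after L2 α=0: [123, 13, 23]
after L3 α=0: [123, 13, 23]
after L4 α=1/2: [86, 13/2, 55]
after L5 α=1/3: [124, 164/3, 62]
after L6 α=2/3: [226/3, 1502/9, 394/3]
= [75, 167, 131]

query (0,1) [L1,L2,L3,L4,L5,L7] — begin 0,0,0
L1 α=1/2: [126, 115, 101/2]
L2 α=1/4: [403/4, 137, 711/8]
L3 α=1/3: [209/2, 165, 931/12]
L4 α=5/6: [483/4, 225, 2611/72]
L5 α=1: [107, 2, 81]
L7 α=1/2: [70, 123, 149/2]
rounded: [70, 123, 74]

query (0,0) [L1,L2,L3,L4,L5,L7] — begin 0,0,0
after L1 α=1: [123, 13, 23]
after L2 α=0: [123, 13, 23]
after L3 α=0: [123, 13, 23]
after L4 α=1/2: [86, 13/2, 55]
after L5 α=1/3: [124, 164/3, 62]
after L7 α=4/5: [496/5, 2612/15, 554/5]
= [99, 174, 111]

query (3,0) [L1,L2,L3,L4,L5,L7] — begin 0,0,0
after L1 α=0: [0, 0, 0]
after L2 α=1/2: [1/2, 185/2, 11]
after L3 α=0: [1/2, 185/2, 11]
after L4 α=1/3: [128/3, 355/3, 52]
after L5 α=3/4: [955/6, 805/12, 667/4]
after L7 α=1/2: [2263/12, 2437/24, 927/8]
rounded: [189, 102, 116]

at x=1,y=2 over L1,L2,L3,L4,L5:
L1 α=7/8: [7/8, 847/4, 1757/8]
L2 α=1/4: [861/32, 3297/16, 6359/32]
L3 α=2/7: [5841/224, 19269/112, 46323/224]
L4 α=3/4: [75057/896, 20613/448, 110835/896]
L5 α=2/3: [374321/2688, 188165/1344, 381427/2688]
rounded: [139, 140, 142]

at x=2,y=2 over L1,L2,L3,L4,L5:
+L1 (α=5/6) → [395/3, 545/3, 305/2]
+L2 (α=1/3) → [1270/9, 1366/9, 320/3]
+L3 (α=1/4) → [1735/12, 965/6, 95]
+L4 (α=1) → [216, 188, 245]
+L5 (α=1/2) → [193, 217, 451/2]
rounded: [193, 217, 226]


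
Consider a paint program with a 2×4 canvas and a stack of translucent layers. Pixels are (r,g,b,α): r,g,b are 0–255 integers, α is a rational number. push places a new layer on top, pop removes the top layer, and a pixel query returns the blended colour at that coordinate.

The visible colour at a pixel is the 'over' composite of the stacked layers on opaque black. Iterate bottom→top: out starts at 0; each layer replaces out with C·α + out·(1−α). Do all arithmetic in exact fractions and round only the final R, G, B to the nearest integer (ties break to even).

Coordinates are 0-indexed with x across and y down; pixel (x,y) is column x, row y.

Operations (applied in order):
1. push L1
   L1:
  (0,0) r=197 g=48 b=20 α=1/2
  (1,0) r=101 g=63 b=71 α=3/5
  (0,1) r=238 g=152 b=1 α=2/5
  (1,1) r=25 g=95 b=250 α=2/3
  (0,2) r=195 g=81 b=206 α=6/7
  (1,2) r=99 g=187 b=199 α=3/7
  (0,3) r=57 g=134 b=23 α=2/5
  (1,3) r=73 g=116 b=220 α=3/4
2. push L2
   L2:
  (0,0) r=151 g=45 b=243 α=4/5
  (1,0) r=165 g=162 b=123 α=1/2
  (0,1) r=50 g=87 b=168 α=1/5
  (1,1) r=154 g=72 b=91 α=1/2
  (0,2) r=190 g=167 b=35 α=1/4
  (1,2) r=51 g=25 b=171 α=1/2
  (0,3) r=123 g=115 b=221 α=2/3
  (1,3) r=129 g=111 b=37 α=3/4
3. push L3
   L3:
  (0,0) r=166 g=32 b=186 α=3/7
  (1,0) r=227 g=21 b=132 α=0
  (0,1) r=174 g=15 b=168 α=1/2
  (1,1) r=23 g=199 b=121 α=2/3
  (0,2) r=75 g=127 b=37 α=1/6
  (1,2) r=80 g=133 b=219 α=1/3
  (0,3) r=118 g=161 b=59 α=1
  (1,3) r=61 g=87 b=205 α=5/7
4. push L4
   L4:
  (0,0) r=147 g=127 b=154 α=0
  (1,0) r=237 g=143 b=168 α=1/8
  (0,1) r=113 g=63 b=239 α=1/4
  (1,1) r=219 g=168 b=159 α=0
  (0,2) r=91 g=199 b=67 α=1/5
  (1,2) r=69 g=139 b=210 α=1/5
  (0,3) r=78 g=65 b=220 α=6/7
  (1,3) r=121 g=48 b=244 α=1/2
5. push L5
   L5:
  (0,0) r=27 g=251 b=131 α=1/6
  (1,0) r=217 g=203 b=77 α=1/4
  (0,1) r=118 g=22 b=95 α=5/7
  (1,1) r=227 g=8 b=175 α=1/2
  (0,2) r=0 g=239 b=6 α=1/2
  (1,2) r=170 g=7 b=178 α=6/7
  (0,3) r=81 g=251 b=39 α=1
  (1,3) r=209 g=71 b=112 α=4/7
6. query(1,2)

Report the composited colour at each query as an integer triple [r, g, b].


(1,2) stack=L1,L2,L3,L4,L5; from [0,0,0]:
after L1 α=3/7: [297/7, 561/7, 597/7]
after L2 α=1/2: [327/7, 368/7, 897/7]
after L3 α=1/3: [1214/21, 1667/21, 1109/7]
after L4 α=1/5: [1261/21, 9587/105, 5906/35]
after L5 α=6/7: [22681/147, 13997/735, 43286/245]
rounded: [154, 19, 177]


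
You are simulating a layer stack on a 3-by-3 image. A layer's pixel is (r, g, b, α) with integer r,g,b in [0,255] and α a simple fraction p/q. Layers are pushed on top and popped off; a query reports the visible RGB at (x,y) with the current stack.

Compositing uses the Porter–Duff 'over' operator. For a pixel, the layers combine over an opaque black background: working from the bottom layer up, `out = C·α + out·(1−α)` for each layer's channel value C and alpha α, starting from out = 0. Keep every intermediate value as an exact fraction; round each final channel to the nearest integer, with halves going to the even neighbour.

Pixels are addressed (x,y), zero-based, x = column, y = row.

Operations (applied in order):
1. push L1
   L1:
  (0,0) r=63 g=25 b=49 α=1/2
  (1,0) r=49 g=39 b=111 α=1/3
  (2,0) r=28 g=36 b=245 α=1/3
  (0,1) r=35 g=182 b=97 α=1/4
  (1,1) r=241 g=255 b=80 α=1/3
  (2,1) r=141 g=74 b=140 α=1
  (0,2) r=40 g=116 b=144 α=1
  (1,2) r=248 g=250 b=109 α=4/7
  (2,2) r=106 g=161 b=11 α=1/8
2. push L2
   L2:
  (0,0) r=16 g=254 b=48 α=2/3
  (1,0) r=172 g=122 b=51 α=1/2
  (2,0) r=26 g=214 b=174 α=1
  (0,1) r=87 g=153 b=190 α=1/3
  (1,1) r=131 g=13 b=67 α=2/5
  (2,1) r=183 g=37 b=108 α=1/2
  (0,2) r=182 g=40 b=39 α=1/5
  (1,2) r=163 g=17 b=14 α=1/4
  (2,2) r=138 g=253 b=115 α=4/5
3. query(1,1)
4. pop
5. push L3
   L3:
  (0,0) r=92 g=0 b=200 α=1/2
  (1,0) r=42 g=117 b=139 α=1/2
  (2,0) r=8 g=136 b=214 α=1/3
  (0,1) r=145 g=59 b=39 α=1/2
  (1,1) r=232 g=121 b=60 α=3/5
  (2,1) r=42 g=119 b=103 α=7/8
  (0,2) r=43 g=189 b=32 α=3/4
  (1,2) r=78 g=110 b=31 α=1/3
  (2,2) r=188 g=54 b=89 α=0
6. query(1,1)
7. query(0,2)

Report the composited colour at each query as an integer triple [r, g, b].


(1,1) stack=L1,L2; from [0,0,0]:
L1 α=1/3: [241/3, 85, 80/3]
L2 α=2/5: [503/5, 281/5, 214/5]
rounded: [101, 56, 43]

at x=1,y=1 over L1,L3:
L1 α=1/3: [241/3, 85, 80/3]
L3 α=3/5: [514/3, 533/5, 140/3]
rounded: [171, 107, 47]

query (0,2) [L1,L3] — begin 0,0,0
L1 α=1: [40, 116, 144]
L3 α=3/4: [169/4, 683/4, 60]
rounded: [42, 171, 60]


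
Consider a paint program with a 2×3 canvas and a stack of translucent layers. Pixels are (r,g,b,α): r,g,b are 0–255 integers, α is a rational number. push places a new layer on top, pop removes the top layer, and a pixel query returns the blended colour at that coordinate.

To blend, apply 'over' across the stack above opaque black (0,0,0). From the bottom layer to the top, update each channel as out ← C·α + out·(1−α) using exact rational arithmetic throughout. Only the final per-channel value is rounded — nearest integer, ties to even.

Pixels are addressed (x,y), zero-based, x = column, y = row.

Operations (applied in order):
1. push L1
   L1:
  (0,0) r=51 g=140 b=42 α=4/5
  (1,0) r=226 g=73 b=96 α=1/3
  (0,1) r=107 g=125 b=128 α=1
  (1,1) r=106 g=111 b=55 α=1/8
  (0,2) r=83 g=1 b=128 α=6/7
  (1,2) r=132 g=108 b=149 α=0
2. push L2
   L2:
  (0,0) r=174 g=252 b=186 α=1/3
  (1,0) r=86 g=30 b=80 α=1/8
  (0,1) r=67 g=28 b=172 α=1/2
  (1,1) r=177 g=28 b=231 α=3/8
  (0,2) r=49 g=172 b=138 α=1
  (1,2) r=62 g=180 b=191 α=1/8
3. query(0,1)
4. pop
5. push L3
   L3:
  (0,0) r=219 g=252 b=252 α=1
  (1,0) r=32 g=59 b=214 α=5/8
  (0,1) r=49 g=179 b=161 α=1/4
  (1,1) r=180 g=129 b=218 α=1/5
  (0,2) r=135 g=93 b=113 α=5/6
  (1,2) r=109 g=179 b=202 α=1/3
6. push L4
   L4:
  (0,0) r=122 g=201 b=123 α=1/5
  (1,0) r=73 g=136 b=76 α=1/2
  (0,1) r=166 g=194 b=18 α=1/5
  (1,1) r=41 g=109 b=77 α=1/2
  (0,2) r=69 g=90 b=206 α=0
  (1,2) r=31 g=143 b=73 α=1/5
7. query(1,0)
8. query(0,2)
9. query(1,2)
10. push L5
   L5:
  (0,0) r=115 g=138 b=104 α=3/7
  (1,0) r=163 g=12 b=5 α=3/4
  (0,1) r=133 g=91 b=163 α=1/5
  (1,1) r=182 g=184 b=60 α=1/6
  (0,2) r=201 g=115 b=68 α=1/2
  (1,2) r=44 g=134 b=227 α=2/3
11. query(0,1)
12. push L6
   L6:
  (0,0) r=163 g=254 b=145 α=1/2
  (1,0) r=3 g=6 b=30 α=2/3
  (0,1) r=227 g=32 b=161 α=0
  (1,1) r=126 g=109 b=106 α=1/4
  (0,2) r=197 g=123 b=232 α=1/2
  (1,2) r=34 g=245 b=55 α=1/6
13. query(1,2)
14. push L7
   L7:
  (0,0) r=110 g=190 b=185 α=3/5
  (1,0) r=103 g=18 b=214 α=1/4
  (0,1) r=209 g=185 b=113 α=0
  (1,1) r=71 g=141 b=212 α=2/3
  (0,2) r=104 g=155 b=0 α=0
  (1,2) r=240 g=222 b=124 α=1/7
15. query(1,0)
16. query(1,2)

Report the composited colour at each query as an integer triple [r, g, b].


(0,1) stack=L1,L2; from [0,0,0]:
L1 α=1: [107, 125, 128]
L2 α=1/2: [87, 153/2, 150]
rounded: [87, 76, 150]

(1,0) stack=L1,L3,L4; from [0,0,0]:
L1 α=1/3: [226/3, 73/3, 32]
L3 α=5/8: [193/4, 46, 583/4]
L4 α=1/2: [485/8, 91, 887/8]
= [61, 91, 111]

(0,2) stack=L1,L3,L4; from [0,0,0]:
L1 α=6/7: [498/7, 6/7, 768/7]
L3 α=5/6: [1741/14, 1087/14, 4723/42]
L4 α=0: [1741/14, 1087/14, 4723/42]
rounded: [124, 78, 112]

query (1,2) [L1,L3,L4] — begin 0,0,0
L1 α=0: [0, 0, 0]
L3 α=1/3: [109/3, 179/3, 202/3]
L4 α=1/5: [529/15, 229/3, 1027/15]
rounded: [35, 76, 68]

(0,1) stack=L1,L3,L4,L5; from [0,0,0]:
after L1 α=1: [107, 125, 128]
after L3 α=1/4: [185/2, 277/2, 545/4]
after L4 α=1/5: [536/5, 748/5, 563/5]
after L5 α=1/5: [2809/25, 3447/25, 3067/25]
rounded: [112, 138, 123]

query (1,2) [L1,L3,L4,L5,L6] — begin 0,0,0
after L1 α=0: [0, 0, 0]
after L3 α=1/3: [109/3, 179/3, 202/3]
after L4 α=1/5: [529/15, 229/3, 1027/15]
after L5 α=2/3: [1849/45, 1033/9, 7837/45]
after L6 α=1/6: [2155/54, 3685/27, 4166/27]
= [40, 136, 154]

at x=1,y=0 over L1,L3,L4,L5,L6,L7:
L1 α=1/3: [226/3, 73/3, 32]
L3 α=5/8: [193/4, 46, 583/4]
L4 α=1/2: [485/8, 91, 887/8]
L5 α=3/4: [4397/32, 127/4, 1007/32]
L6 α=2/3: [4589/96, 175/12, 2927/96]
L7 α=1/4: [7885/128, 247/16, 9775/128]
→ [62, 15, 76]

(1,2) stack=L1,L3,L4,L5,L6,L7; from [0,0,0]:
L1 α=0: [0, 0, 0]
L3 α=1/3: [109/3, 179/3, 202/3]
L4 α=1/5: [529/15, 229/3, 1027/15]
L5 α=2/3: [1849/45, 1033/9, 7837/45]
L6 α=1/6: [2155/54, 3685/27, 4166/27]
L7 α=1/7: [4315/63, 9368/63, 9448/63]
rounded: [68, 149, 150]


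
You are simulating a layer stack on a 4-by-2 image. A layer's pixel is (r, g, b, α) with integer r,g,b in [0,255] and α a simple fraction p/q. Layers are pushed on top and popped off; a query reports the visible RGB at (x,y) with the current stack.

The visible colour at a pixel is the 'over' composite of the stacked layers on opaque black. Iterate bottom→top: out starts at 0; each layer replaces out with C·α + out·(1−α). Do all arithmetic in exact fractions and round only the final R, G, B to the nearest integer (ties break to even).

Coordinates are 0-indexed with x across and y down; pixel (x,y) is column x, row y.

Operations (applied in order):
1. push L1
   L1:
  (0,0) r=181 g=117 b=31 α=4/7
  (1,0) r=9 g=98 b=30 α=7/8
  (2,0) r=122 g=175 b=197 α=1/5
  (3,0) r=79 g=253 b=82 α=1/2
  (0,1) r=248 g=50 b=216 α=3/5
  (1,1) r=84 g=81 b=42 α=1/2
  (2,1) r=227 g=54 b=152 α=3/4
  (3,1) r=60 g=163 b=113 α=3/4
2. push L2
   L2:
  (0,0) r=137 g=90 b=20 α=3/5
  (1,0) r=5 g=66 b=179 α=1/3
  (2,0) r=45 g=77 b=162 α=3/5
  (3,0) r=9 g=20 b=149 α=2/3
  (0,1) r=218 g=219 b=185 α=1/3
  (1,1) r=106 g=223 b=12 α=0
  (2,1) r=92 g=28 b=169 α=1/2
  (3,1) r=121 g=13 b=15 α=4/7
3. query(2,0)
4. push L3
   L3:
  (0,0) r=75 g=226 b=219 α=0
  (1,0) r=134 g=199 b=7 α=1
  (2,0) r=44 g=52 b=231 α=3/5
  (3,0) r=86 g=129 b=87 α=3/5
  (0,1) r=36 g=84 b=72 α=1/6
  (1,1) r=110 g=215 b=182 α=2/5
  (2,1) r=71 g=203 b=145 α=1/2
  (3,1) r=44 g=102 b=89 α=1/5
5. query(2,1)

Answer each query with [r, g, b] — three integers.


query (2,0) [L1,L2] — begin 0,0,0
L1 α=1/5: [122/5, 35, 197/5]
L2 α=3/5: [919/25, 301/5, 2824/25]
rounded: [37, 60, 113]

at x=2,y=1 over L1,L2,L3:
L1 α=3/4: [681/4, 81/2, 114]
L2 α=1/2: [1049/8, 137/4, 283/2]
L3 α=1/2: [1617/16, 949/8, 573/4]
rounded: [101, 119, 143]


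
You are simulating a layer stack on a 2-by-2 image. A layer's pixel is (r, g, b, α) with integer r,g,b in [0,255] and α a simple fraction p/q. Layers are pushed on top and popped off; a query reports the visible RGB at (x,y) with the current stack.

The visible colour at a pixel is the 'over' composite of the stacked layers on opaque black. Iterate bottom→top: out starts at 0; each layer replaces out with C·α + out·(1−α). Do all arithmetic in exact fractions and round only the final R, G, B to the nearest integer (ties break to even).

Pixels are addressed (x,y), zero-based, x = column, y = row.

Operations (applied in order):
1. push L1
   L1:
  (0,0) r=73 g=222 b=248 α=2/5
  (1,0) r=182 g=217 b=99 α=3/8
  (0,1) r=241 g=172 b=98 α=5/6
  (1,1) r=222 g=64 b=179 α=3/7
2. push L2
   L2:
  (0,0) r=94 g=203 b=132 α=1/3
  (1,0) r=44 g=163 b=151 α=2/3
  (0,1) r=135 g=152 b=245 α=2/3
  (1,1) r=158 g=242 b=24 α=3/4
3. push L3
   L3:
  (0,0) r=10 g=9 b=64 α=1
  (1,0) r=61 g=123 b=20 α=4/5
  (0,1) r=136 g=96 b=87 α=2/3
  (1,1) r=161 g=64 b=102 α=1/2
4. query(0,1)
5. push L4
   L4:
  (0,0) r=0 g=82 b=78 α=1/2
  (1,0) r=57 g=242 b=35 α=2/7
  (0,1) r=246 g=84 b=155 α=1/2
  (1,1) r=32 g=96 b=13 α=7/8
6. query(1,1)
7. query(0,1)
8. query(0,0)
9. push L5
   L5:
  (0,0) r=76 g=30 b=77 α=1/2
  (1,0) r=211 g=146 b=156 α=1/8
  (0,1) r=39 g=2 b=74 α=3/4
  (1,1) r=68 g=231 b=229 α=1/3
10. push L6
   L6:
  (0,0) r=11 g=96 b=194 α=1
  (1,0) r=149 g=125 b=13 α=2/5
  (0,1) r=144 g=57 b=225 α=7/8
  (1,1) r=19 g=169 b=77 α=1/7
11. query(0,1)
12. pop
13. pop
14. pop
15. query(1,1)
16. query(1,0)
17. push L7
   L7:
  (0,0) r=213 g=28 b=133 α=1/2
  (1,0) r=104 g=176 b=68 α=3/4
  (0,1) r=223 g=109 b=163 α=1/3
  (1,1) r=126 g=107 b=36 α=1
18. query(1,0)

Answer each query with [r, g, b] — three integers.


at x=0,y=1 over L1,L2,L3:
after L1 α=5/6: [1205/6, 430/3, 245/3]
after L2 α=2/3: [2825/18, 1342/9, 1715/9]
after L3 α=2/3: [7721/54, 3070/27, 3281/27]
= [143, 114, 122]

(1,1) stack=L1,L2,L3,L4; from [0,0,0]:
after L1 α=3/7: [666/7, 192/7, 537/7]
after L2 α=3/4: [996/7, 2637/14, 1041/28]
after L3 α=1/2: [2123/14, 3533/28, 3897/56]
after L4 α=7/8: [5259/112, 22349/224, 8993/448]
= [47, 100, 20]

(0,1) stack=L1,L2,L3,L4; from [0,0,0]:
after L1 α=5/6: [1205/6, 430/3, 245/3]
after L2 α=2/3: [2825/18, 1342/9, 1715/9]
after L3 α=2/3: [7721/54, 3070/27, 3281/27]
after L4 α=1/2: [21005/108, 2669/27, 3733/27]
→ [194, 99, 138]

(0,0) stack=L1,L2,L3,L4; from [0,0,0]:
L1 α=2/5: [146/5, 444/5, 496/5]
L2 α=1/3: [254/5, 1903/15, 1652/15]
L3 α=1: [10, 9, 64]
L4 α=1/2: [5, 91/2, 71]
rounded: [5, 46, 71]

at x=0,y=1 over L1,L2,L3,L4,L5,L6:
after L1 α=5/6: [1205/6, 430/3, 245/3]
after L2 α=2/3: [2825/18, 1342/9, 1715/9]
after L3 α=2/3: [7721/54, 3070/27, 3281/27]
after L4 α=1/2: [21005/108, 2669/27, 3733/27]
after L5 α=3/4: [33641/432, 2831/108, 9727/108]
after L6 α=7/8: [469097/3456, 45923/864, 179827/864]
→ [136, 53, 208]

query (1,1) [L1,L2,L3] — begin 0,0,0
after L1 α=3/7: [666/7, 192/7, 537/7]
after L2 α=3/4: [996/7, 2637/14, 1041/28]
after L3 α=1/2: [2123/14, 3533/28, 3897/56]
→ [152, 126, 70]

at x=1,y=0 over L1,L2,L3:
L1 α=3/8: [273/4, 651/8, 297/8]
L2 α=2/3: [625/12, 3259/24, 2713/24]
L3 α=4/5: [3553/60, 15067/120, 4633/120]
→ [59, 126, 39]

(1,0) stack=L1,L2,L3,L7; from [0,0,0]:
+L1 (α=3/8) → [273/4, 651/8, 297/8]
+L2 (α=2/3) → [625/12, 3259/24, 2713/24]
+L3 (α=4/5) → [3553/60, 15067/120, 4633/120]
+L7 (α=3/4) → [22273/240, 78427/480, 29113/480]
rounded: [93, 163, 61]


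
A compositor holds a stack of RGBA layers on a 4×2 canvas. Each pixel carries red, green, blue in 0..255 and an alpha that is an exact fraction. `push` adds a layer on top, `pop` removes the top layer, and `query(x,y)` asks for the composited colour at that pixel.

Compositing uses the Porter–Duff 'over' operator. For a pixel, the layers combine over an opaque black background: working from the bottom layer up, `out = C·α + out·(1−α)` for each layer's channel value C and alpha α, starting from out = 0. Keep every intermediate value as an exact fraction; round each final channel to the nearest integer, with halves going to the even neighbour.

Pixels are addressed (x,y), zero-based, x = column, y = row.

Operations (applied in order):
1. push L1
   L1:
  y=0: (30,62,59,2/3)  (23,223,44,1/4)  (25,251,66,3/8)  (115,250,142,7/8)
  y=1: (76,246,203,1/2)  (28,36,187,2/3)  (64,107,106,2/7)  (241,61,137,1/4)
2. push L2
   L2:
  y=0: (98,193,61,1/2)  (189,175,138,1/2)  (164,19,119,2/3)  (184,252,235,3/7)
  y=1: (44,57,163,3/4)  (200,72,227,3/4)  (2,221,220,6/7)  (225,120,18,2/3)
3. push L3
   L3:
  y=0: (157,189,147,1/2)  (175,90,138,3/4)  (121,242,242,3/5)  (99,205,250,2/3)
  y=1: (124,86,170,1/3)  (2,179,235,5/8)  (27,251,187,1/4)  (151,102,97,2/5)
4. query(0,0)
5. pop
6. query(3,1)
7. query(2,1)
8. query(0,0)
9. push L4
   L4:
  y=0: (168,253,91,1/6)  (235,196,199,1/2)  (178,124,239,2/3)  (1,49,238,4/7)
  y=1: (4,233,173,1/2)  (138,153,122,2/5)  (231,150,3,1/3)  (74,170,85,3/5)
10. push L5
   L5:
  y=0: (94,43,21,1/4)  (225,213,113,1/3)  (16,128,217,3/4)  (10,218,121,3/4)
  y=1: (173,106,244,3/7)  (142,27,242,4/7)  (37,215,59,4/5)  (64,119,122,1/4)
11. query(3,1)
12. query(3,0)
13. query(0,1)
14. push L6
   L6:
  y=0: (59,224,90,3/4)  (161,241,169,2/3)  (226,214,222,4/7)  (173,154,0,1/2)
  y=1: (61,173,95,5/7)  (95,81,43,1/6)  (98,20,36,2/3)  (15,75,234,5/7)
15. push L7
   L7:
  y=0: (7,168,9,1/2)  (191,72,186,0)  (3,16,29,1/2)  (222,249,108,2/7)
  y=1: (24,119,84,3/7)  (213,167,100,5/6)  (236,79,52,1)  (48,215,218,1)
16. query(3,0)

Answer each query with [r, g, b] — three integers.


(0,0) stack=L1,L2,L3; from [0,0,0]:
after L1 α=2/3: [20, 124/3, 118/3]
after L2 α=1/2: [59, 703/6, 301/6]
after L3 α=1/2: [108, 1837/12, 1183/12]
rounded: [108, 153, 99]

(3,1) stack=L1,L2; from [0,0,0]:
+L1 (α=1/4) → [241/4, 61/4, 137/4]
+L2 (α=2/3) → [2041/12, 1021/12, 281/12]
→ [170, 85, 23]

at x=2,y=1 over L1,L2:
L1 α=2/7: [128/7, 214/7, 212/7]
L2 α=6/7: [212/49, 9496/49, 9452/49]
= [4, 194, 193]

at x=0,y=0 over L1,L2:
+L1 (α=2/3) → [20, 124/3, 118/3]
+L2 (α=1/2) → [59, 703/6, 301/6]
→ [59, 117, 50]

query (3,1) [L1,L2,L4,L5] — begin 0,0,0
+L1 (α=1/4) → [241/4, 61/4, 137/4]
+L2 (α=2/3) → [2041/12, 1021/12, 281/12]
+L4 (α=3/5) → [3373/30, 4081/30, 1811/30]
+L5 (α=1/4) → [4013/40, 5271/40, 3031/40]
rounded: [100, 132, 76]

at x=3,y=0 over L1,L2,L4,L5:
L1 α=7/8: [805/8, 875/4, 497/4]
L2 α=3/7: [1909/14, 233, 1202/7]
L4 α=4/7: [5783/98, 895/7, 10270/49]
L5 α=3/4: [8723/392, 5473/28, 28057/196]
rounded: [22, 195, 143]

query (0,1) [L1,L2,L4,L5] — begin 0,0,0
+L1 (α=1/2) → [38, 123, 203/2]
+L2 (α=3/4) → [85/2, 147/2, 1181/8]
+L4 (α=1/2) → [93/4, 613/4, 2565/16]
+L5 (α=3/7) → [612/7, 133, 5493/28]
→ [87, 133, 196]

(3,0) stack=L1,L2,L4,L5,L6,L7; from [0,0,0]:
+L1 (α=7/8) → [805/8, 875/4, 497/4]
+L2 (α=3/7) → [1909/14, 233, 1202/7]
+L4 (α=4/7) → [5783/98, 895/7, 10270/49]
+L5 (α=3/4) → [8723/392, 5473/28, 28057/196]
+L6 (α=1/2) → [76539/784, 9785/56, 28057/392]
+L7 (α=2/7) → [730791/5488, 76813/392, 224957/2744]
rounded: [133, 196, 82]


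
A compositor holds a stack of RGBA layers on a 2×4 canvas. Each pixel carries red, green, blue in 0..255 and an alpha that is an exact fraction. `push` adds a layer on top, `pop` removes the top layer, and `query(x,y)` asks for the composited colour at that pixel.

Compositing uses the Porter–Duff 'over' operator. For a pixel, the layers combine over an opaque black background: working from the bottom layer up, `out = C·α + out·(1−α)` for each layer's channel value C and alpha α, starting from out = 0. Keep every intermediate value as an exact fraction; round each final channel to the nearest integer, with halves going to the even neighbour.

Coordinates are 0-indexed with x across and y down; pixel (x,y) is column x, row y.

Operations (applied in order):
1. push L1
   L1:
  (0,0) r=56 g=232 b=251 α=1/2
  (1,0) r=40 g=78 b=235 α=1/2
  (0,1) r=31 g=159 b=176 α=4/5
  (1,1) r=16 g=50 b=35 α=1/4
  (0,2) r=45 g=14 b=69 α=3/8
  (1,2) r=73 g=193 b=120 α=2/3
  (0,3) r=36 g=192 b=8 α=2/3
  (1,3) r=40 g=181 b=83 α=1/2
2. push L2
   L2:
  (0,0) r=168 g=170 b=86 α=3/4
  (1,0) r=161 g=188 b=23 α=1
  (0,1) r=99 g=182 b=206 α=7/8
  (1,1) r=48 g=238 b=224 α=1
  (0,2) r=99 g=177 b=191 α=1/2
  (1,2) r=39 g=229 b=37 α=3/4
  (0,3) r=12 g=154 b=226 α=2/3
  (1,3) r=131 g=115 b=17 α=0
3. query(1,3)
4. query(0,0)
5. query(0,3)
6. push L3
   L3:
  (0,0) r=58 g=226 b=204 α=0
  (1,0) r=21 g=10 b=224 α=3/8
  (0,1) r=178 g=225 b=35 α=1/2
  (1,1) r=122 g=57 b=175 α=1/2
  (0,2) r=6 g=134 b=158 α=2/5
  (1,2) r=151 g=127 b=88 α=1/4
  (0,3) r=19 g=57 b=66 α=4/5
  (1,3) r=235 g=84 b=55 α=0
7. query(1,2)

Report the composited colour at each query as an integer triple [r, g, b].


query (1,3) [L1,L2] — begin 0,0,0
+L1 (α=1/2) → [20, 181/2, 83/2]
+L2 (α=0) → [20, 181/2, 83/2]
rounded: [20, 90, 42]

at x=0,y=0 over L1,L2:
+L1 (α=1/2) → [28, 116, 251/2]
+L2 (α=3/4) → [133, 313/2, 767/8]
= [133, 156, 96]

(0,3) stack=L1,L2; from [0,0,0]:
after L1 α=2/3: [24, 128, 16/3]
after L2 α=2/3: [16, 436/3, 1372/9]
= [16, 145, 152]

(1,2) stack=L1,L2,L3; from [0,0,0]:
+L1 (α=2/3) → [146/3, 386/3, 80]
+L2 (α=3/4) → [497/12, 2447/12, 191/4]
+L3 (α=1/4) → [1101/16, 2955/16, 925/16]
rounded: [69, 185, 58]
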